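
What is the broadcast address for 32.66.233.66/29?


Network: 32.66.233.64/29
Host bits = 3
Set all host bits to 1:
Broadcast: 32.66.233.71


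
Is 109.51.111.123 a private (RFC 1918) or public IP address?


RFC 1918 private ranges:
  10.0.0.0/8 (10.0.0.0 - 10.255.255.255)
  172.16.0.0/12 (172.16.0.0 - 172.31.255.255)
  192.168.0.0/16 (192.168.0.0 - 192.168.255.255)
Public (not in any RFC 1918 range)


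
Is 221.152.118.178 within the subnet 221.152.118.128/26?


Subnet network: 221.152.118.128
Test IP AND mask: 221.152.118.128
Yes, 221.152.118.178 is in 221.152.118.128/26


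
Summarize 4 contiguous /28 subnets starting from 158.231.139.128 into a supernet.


Original prefix: /28
Number of subnets: 4 = 2^2
New prefix = 28 - 2 = 26
Supernet: 158.231.139.128/26


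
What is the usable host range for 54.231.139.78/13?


Network: 54.224.0.0
Broadcast: 54.231.255.255
First usable = network + 1
Last usable = broadcast - 1
Range: 54.224.0.1 to 54.231.255.254


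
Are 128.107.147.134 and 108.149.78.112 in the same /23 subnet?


Mask: 255.255.254.0
128.107.147.134 AND mask = 128.107.146.0
108.149.78.112 AND mask = 108.149.78.0
No, different subnets (128.107.146.0 vs 108.149.78.0)


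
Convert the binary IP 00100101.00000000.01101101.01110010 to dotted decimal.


00100101 = 37
00000000 = 0
01101101 = 109
01110010 = 114
IP: 37.0.109.114


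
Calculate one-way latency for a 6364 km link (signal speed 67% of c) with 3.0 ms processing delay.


Speed = 0.67 * 3e5 km/s = 201000 km/s
Propagation delay = 6364 / 201000 = 0.0317 s = 31.6617 ms
Processing delay = 3.0 ms
Total one-way latency = 34.6617 ms


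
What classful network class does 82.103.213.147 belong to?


First octet: 82
Binary: 01010010
0xxxxxxx -> Class A (1-126)
Class A, default mask 255.0.0.0 (/8)


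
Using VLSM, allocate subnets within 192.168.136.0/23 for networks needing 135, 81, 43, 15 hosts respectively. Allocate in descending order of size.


135 hosts -> /24 (254 usable): 192.168.136.0/24
81 hosts -> /25 (126 usable): 192.168.137.0/25
43 hosts -> /26 (62 usable): 192.168.137.128/26
15 hosts -> /27 (30 usable): 192.168.137.192/27
Allocation: 192.168.136.0/24 (135 hosts, 254 usable); 192.168.137.0/25 (81 hosts, 126 usable); 192.168.137.128/26 (43 hosts, 62 usable); 192.168.137.192/27 (15 hosts, 30 usable)


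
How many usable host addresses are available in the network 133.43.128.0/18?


Host bits = 32 - 18 = 14
Total addresses = 2^14 = 16384
Usable = total - 2 (network and broadcast)
Usable hosts: 16382


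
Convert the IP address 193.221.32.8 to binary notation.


193 = 11000001
221 = 11011101
32 = 00100000
8 = 00001000
Binary: 11000001.11011101.00100000.00001000


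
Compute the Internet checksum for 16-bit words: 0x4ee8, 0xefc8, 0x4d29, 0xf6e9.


Sum all words (with carry folding):
+ 0x4ee8 = 0x4ee8
+ 0xefc8 = 0x3eb1
+ 0x4d29 = 0x8bda
+ 0xf6e9 = 0x82c4
One's complement: ~0x82c4
Checksum = 0x7d3b


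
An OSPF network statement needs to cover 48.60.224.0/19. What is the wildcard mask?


Subnet mask: 255.255.224.0
Wildcard = 255.255.255.255 - subnet mask
255 - 255 = 0
255 - 255 = 0
255 - 224 = 31
255 - 0 = 255
Wildcard: 0.0.31.255


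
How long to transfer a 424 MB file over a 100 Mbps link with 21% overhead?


Effective throughput = 100 * (1 - 21/100) = 79 Mbps
File size in Mb = 424 * 8 = 3392 Mb
Time = 3392 / 79
Time = 42.9367 seconds


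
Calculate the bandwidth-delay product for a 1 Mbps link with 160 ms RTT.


BDP = bandwidth * RTT
= 1 Mbps * 160 ms
= 1 * 1e6 * 160 / 1000 bits
= 160000 bits
= 20000 bytes
= 19.5312 KB
BDP = 160000 bits (20000 bytes)


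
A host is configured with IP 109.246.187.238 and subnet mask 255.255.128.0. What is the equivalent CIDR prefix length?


Binary: 11111111.11111111.10000000.00000000
Count leading 1s
Prefix: /17


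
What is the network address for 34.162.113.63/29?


IP:   00100010.10100010.01110001.00111111
Mask: 11111111.11111111.11111111.11111000
AND operation:
Net:  00100010.10100010.01110001.00111000
Network: 34.162.113.56/29


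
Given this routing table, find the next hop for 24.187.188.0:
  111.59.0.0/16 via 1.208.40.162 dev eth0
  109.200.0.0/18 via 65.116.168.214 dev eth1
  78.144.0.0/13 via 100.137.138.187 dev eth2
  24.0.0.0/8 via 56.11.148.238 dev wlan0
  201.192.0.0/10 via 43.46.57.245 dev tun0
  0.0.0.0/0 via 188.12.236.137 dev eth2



Longest prefix match for 24.187.188.0:
  /16 111.59.0.0: no
  /18 109.200.0.0: no
  /13 78.144.0.0: no
  /8 24.0.0.0: MATCH
  /10 201.192.0.0: no
  /0 0.0.0.0: MATCH
Selected: next-hop 56.11.148.238 via wlan0 (matched /8)


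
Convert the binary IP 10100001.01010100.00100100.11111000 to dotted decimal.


10100001 = 161
01010100 = 84
00100100 = 36
11111000 = 248
IP: 161.84.36.248


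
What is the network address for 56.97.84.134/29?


IP:   00111000.01100001.01010100.10000110
Mask: 11111111.11111111.11111111.11111000
AND operation:
Net:  00111000.01100001.01010100.10000000
Network: 56.97.84.128/29


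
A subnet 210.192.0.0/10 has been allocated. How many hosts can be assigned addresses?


Host bits = 32 - 10 = 22
Total addresses = 2^22 = 4194304
Usable = total - 2 (network and broadcast)
Usable hosts: 4194302


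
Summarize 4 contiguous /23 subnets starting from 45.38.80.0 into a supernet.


Original prefix: /23
Number of subnets: 4 = 2^2
New prefix = 23 - 2 = 21
Supernet: 45.38.80.0/21


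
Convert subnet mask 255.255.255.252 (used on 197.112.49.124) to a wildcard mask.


Subnet mask: 255.255.255.252
Wildcard = 255.255.255.255 - subnet mask
255 - 255 = 0
255 - 255 = 0
255 - 255 = 0
255 - 252 = 3
Wildcard: 0.0.0.3


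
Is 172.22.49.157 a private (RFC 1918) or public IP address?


RFC 1918 private ranges:
  10.0.0.0/8 (10.0.0.0 - 10.255.255.255)
  172.16.0.0/12 (172.16.0.0 - 172.31.255.255)
  192.168.0.0/16 (192.168.0.0 - 192.168.255.255)
Private (in 172.16.0.0/12)


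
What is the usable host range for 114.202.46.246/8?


Network: 114.0.0.0
Broadcast: 114.255.255.255
First usable = network + 1
Last usable = broadcast - 1
Range: 114.0.0.1 to 114.255.255.254


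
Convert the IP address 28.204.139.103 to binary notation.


28 = 00011100
204 = 11001100
139 = 10001011
103 = 01100111
Binary: 00011100.11001100.10001011.01100111


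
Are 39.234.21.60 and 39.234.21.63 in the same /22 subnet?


Mask: 255.255.252.0
39.234.21.60 AND mask = 39.234.20.0
39.234.21.63 AND mask = 39.234.20.0
Yes, same subnet (39.234.20.0)


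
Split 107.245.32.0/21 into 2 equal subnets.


New prefix = 21 + 1 = 22
Each subnet has 1024 addresses
  107.245.32.0/22
  107.245.36.0/22
Subnets: 107.245.32.0/22, 107.245.36.0/22


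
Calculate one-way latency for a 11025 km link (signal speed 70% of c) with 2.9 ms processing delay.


Speed = 0.7 * 3e5 km/s = 210000 km/s
Propagation delay = 11025 / 210000 = 0.0525 s = 52.5 ms
Processing delay = 2.9 ms
Total one-way latency = 55.4 ms


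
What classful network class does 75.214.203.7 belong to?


First octet: 75
Binary: 01001011
0xxxxxxx -> Class A (1-126)
Class A, default mask 255.0.0.0 (/8)


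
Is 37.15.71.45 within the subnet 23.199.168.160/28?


Subnet network: 23.199.168.160
Test IP AND mask: 37.15.71.32
No, 37.15.71.45 is not in 23.199.168.160/28


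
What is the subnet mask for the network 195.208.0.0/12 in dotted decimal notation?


/12 means 12 network bits, 20 host bits
Binary: 11111111111100000000000000000000
Mask: 255.240.0.0


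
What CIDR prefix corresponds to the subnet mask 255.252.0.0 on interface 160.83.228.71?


Binary: 11111111.11111100.00000000.00000000
Count leading 1s
Prefix: /14


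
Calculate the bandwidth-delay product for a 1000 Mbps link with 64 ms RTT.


BDP = bandwidth * RTT
= 1000 Mbps * 64 ms
= 1000 * 1e6 * 64 / 1000 bits
= 64000000 bits
= 8000000 bytes
= 7812.5 KB
BDP = 64000000 bits (8000000 bytes)


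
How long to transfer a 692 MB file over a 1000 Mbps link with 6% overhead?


Effective throughput = 1000 * (1 - 6/100) = 940 Mbps
File size in Mb = 692 * 8 = 5536 Mb
Time = 5536 / 940
Time = 5.8894 seconds


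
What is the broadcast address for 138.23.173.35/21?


Network: 138.23.168.0/21
Host bits = 11
Set all host bits to 1:
Broadcast: 138.23.175.255


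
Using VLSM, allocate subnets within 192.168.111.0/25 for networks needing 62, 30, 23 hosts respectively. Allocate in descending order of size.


62 hosts -> /26 (62 usable): 192.168.111.0/26
30 hosts -> /27 (30 usable): 192.168.111.64/27
23 hosts -> /27 (30 usable): 192.168.111.96/27
Allocation: 192.168.111.0/26 (62 hosts, 62 usable); 192.168.111.64/27 (30 hosts, 30 usable); 192.168.111.96/27 (23 hosts, 30 usable)


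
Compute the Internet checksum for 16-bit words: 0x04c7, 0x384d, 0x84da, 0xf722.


Sum all words (with carry folding):
+ 0x04c7 = 0x04c7
+ 0x384d = 0x3d14
+ 0x84da = 0xc1ee
+ 0xf722 = 0xb911
One's complement: ~0xb911
Checksum = 0x46ee


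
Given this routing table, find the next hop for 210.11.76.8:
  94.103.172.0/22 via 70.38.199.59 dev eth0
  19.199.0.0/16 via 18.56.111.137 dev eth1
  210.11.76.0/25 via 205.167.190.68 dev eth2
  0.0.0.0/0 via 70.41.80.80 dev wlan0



Longest prefix match for 210.11.76.8:
  /22 94.103.172.0: no
  /16 19.199.0.0: no
  /25 210.11.76.0: MATCH
  /0 0.0.0.0: MATCH
Selected: next-hop 205.167.190.68 via eth2 (matched /25)


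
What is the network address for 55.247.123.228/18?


IP:   00110111.11110111.01111011.11100100
Mask: 11111111.11111111.11000000.00000000
AND operation:
Net:  00110111.11110111.01000000.00000000
Network: 55.247.64.0/18


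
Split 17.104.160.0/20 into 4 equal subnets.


New prefix = 20 + 2 = 22
Each subnet has 1024 addresses
  17.104.160.0/22
  17.104.164.0/22
  17.104.168.0/22
  17.104.172.0/22
Subnets: 17.104.160.0/22, 17.104.164.0/22, 17.104.168.0/22, 17.104.172.0/22


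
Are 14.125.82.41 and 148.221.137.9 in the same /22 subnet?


Mask: 255.255.252.0
14.125.82.41 AND mask = 14.125.80.0
148.221.137.9 AND mask = 148.221.136.0
No, different subnets (14.125.80.0 vs 148.221.136.0)


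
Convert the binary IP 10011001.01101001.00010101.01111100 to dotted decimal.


10011001 = 153
01101001 = 105
00010101 = 21
01111100 = 124
IP: 153.105.21.124


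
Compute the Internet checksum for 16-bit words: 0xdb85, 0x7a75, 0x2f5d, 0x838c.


Sum all words (with carry folding):
+ 0xdb85 = 0xdb85
+ 0x7a75 = 0x55fb
+ 0x2f5d = 0x8558
+ 0x838c = 0x08e5
One's complement: ~0x08e5
Checksum = 0xf71a


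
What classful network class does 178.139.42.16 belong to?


First octet: 178
Binary: 10110010
10xxxxxx -> Class B (128-191)
Class B, default mask 255.255.0.0 (/16)


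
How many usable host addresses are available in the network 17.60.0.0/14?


Host bits = 32 - 14 = 18
Total addresses = 2^18 = 262144
Usable = total - 2 (network and broadcast)
Usable hosts: 262142


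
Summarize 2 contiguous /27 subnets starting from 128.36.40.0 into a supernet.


Original prefix: /27
Number of subnets: 2 = 2^1
New prefix = 27 - 1 = 26
Supernet: 128.36.40.0/26


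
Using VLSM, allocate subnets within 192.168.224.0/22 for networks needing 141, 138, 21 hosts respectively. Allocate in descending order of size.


141 hosts -> /24 (254 usable): 192.168.224.0/24
138 hosts -> /24 (254 usable): 192.168.225.0/24
21 hosts -> /27 (30 usable): 192.168.226.0/27
Allocation: 192.168.224.0/24 (141 hosts, 254 usable); 192.168.225.0/24 (138 hosts, 254 usable); 192.168.226.0/27 (21 hosts, 30 usable)


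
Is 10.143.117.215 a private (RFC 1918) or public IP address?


RFC 1918 private ranges:
  10.0.0.0/8 (10.0.0.0 - 10.255.255.255)
  172.16.0.0/12 (172.16.0.0 - 172.31.255.255)
  192.168.0.0/16 (192.168.0.0 - 192.168.255.255)
Private (in 10.0.0.0/8)


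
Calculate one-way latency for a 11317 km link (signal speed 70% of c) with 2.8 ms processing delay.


Speed = 0.7 * 3e5 km/s = 210000 km/s
Propagation delay = 11317 / 210000 = 0.0539 s = 53.8905 ms
Processing delay = 2.8 ms
Total one-way latency = 56.6905 ms


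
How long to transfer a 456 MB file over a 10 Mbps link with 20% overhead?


Effective throughput = 10 * (1 - 20/100) = 8 Mbps
File size in Mb = 456 * 8 = 3648 Mb
Time = 3648 / 8
Time = 456 seconds


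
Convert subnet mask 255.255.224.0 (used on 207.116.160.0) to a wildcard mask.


Subnet mask: 255.255.224.0
Wildcard = 255.255.255.255 - subnet mask
255 - 255 = 0
255 - 255 = 0
255 - 224 = 31
255 - 0 = 255
Wildcard: 0.0.31.255


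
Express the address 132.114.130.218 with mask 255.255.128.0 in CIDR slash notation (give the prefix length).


Binary: 11111111.11111111.10000000.00000000
Count leading 1s
Prefix: /17


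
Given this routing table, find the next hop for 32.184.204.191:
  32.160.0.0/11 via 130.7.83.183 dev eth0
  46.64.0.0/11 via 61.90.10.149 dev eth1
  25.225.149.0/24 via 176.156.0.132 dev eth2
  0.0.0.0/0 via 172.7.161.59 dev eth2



Longest prefix match for 32.184.204.191:
  /11 32.160.0.0: MATCH
  /11 46.64.0.0: no
  /24 25.225.149.0: no
  /0 0.0.0.0: MATCH
Selected: next-hop 130.7.83.183 via eth0 (matched /11)


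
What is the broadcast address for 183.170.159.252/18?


Network: 183.170.128.0/18
Host bits = 14
Set all host bits to 1:
Broadcast: 183.170.191.255


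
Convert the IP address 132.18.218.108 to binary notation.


132 = 10000100
18 = 00010010
218 = 11011010
108 = 01101100
Binary: 10000100.00010010.11011010.01101100


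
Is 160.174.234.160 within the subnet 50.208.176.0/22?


Subnet network: 50.208.176.0
Test IP AND mask: 160.174.232.0
No, 160.174.234.160 is not in 50.208.176.0/22


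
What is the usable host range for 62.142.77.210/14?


Network: 62.140.0.0
Broadcast: 62.143.255.255
First usable = network + 1
Last usable = broadcast - 1
Range: 62.140.0.1 to 62.143.255.254


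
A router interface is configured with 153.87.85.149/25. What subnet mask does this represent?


/25 means 25 network bits, 7 host bits
Binary: 11111111111111111111111110000000
Mask: 255.255.255.128


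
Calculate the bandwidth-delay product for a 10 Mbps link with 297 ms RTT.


BDP = bandwidth * RTT
= 10 Mbps * 297 ms
= 10 * 1e6 * 297 / 1000 bits
= 2970000 bits
= 371250 bytes
= 362.5488 KB
BDP = 2970000 bits (371250 bytes)


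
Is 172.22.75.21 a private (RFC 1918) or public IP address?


RFC 1918 private ranges:
  10.0.0.0/8 (10.0.0.0 - 10.255.255.255)
  172.16.0.0/12 (172.16.0.0 - 172.31.255.255)
  192.168.0.0/16 (192.168.0.0 - 192.168.255.255)
Private (in 172.16.0.0/12)


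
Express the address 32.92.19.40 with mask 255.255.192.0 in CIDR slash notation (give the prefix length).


Binary: 11111111.11111111.11000000.00000000
Count leading 1s
Prefix: /18


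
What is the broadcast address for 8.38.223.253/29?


Network: 8.38.223.248/29
Host bits = 3
Set all host bits to 1:
Broadcast: 8.38.223.255


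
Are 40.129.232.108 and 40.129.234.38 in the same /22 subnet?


Mask: 255.255.252.0
40.129.232.108 AND mask = 40.129.232.0
40.129.234.38 AND mask = 40.129.232.0
Yes, same subnet (40.129.232.0)


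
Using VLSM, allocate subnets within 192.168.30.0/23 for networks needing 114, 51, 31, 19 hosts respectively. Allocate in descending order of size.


114 hosts -> /25 (126 usable): 192.168.30.0/25
51 hosts -> /26 (62 usable): 192.168.30.128/26
31 hosts -> /26 (62 usable): 192.168.30.192/26
19 hosts -> /27 (30 usable): 192.168.31.0/27
Allocation: 192.168.30.0/25 (114 hosts, 126 usable); 192.168.30.128/26 (51 hosts, 62 usable); 192.168.30.192/26 (31 hosts, 62 usable); 192.168.31.0/27 (19 hosts, 30 usable)


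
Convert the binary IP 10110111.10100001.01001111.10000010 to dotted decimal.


10110111 = 183
10100001 = 161
01001111 = 79
10000010 = 130
IP: 183.161.79.130


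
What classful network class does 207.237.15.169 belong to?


First octet: 207
Binary: 11001111
110xxxxx -> Class C (192-223)
Class C, default mask 255.255.255.0 (/24)


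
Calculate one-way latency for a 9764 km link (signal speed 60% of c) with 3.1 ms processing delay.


Speed = 0.6 * 3e5 km/s = 180000 km/s
Propagation delay = 9764 / 180000 = 0.0542 s = 54.2444 ms
Processing delay = 3.1 ms
Total one-way latency = 57.3444 ms


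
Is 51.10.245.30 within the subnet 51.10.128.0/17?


Subnet network: 51.10.128.0
Test IP AND mask: 51.10.128.0
Yes, 51.10.245.30 is in 51.10.128.0/17


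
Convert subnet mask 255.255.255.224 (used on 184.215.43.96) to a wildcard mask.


Subnet mask: 255.255.255.224
Wildcard = 255.255.255.255 - subnet mask
255 - 255 = 0
255 - 255 = 0
255 - 255 = 0
255 - 224 = 31
Wildcard: 0.0.0.31


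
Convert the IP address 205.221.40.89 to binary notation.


205 = 11001101
221 = 11011101
40 = 00101000
89 = 01011001
Binary: 11001101.11011101.00101000.01011001


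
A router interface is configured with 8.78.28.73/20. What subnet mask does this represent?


/20 means 20 network bits, 12 host bits
Binary: 11111111111111111111000000000000
Mask: 255.255.240.0


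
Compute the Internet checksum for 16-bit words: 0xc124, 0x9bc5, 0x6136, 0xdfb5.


Sum all words (with carry folding):
+ 0xc124 = 0xc124
+ 0x9bc5 = 0x5cea
+ 0x6136 = 0xbe20
+ 0xdfb5 = 0x9dd6
One's complement: ~0x9dd6
Checksum = 0x6229


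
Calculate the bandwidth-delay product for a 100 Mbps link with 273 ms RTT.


BDP = bandwidth * RTT
= 100 Mbps * 273 ms
= 100 * 1e6 * 273 / 1000 bits
= 27300000 bits
= 3412500 bytes
= 3332.5195 KB
BDP = 27300000 bits (3412500 bytes)


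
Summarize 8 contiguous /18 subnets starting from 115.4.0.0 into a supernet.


Original prefix: /18
Number of subnets: 8 = 2^3
New prefix = 18 - 3 = 15
Supernet: 115.4.0.0/15


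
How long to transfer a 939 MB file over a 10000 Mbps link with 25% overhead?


Effective throughput = 10000 * (1 - 25/100) = 7500 Mbps
File size in Mb = 939 * 8 = 7512 Mb
Time = 7512 / 7500
Time = 1.0016 seconds


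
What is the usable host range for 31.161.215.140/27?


Network: 31.161.215.128
Broadcast: 31.161.215.159
First usable = network + 1
Last usable = broadcast - 1
Range: 31.161.215.129 to 31.161.215.158


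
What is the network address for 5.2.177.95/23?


IP:   00000101.00000010.10110001.01011111
Mask: 11111111.11111111.11111110.00000000
AND operation:
Net:  00000101.00000010.10110000.00000000
Network: 5.2.176.0/23


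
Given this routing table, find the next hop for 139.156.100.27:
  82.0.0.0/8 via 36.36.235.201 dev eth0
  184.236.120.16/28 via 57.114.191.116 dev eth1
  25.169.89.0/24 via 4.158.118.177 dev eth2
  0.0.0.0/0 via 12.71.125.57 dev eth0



Longest prefix match for 139.156.100.27:
  /8 82.0.0.0: no
  /28 184.236.120.16: no
  /24 25.169.89.0: no
  /0 0.0.0.0: MATCH
Selected: next-hop 12.71.125.57 via eth0 (matched /0)


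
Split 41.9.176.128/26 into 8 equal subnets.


New prefix = 26 + 3 = 29
Each subnet has 8 addresses
  41.9.176.128/29
  41.9.176.136/29
  41.9.176.144/29
  41.9.176.152/29
  41.9.176.160/29
  41.9.176.168/29
  41.9.176.176/29
  41.9.176.184/29
Subnets: 41.9.176.128/29, 41.9.176.136/29, 41.9.176.144/29, 41.9.176.152/29, 41.9.176.160/29, 41.9.176.168/29, 41.9.176.176/29, 41.9.176.184/29


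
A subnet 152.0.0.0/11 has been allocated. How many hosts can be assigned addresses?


Host bits = 32 - 11 = 21
Total addresses = 2^21 = 2097152
Usable = total - 2 (network and broadcast)
Usable hosts: 2097150


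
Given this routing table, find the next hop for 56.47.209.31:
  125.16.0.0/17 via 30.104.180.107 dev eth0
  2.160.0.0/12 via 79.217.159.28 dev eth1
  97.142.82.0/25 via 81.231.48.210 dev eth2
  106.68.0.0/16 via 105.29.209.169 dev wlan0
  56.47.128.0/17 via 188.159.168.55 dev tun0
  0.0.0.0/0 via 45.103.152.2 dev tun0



Longest prefix match for 56.47.209.31:
  /17 125.16.0.0: no
  /12 2.160.0.0: no
  /25 97.142.82.0: no
  /16 106.68.0.0: no
  /17 56.47.128.0: MATCH
  /0 0.0.0.0: MATCH
Selected: next-hop 188.159.168.55 via tun0 (matched /17)


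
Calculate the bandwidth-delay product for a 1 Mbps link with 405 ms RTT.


BDP = bandwidth * RTT
= 1 Mbps * 405 ms
= 1 * 1e6 * 405 / 1000 bits
= 405000 bits
= 50625 bytes
= 49.4385 KB
BDP = 405000 bits (50625 bytes)


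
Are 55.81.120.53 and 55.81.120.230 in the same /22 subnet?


Mask: 255.255.252.0
55.81.120.53 AND mask = 55.81.120.0
55.81.120.230 AND mask = 55.81.120.0
Yes, same subnet (55.81.120.0)


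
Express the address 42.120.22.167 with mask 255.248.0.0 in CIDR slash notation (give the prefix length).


Binary: 11111111.11111000.00000000.00000000
Count leading 1s
Prefix: /13


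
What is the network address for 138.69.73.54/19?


IP:   10001010.01000101.01001001.00110110
Mask: 11111111.11111111.11100000.00000000
AND operation:
Net:  10001010.01000101.01000000.00000000
Network: 138.69.64.0/19


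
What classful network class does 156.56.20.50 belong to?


First octet: 156
Binary: 10011100
10xxxxxx -> Class B (128-191)
Class B, default mask 255.255.0.0 (/16)


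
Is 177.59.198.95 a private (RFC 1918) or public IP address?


RFC 1918 private ranges:
  10.0.0.0/8 (10.0.0.0 - 10.255.255.255)
  172.16.0.0/12 (172.16.0.0 - 172.31.255.255)
  192.168.0.0/16 (192.168.0.0 - 192.168.255.255)
Public (not in any RFC 1918 range)


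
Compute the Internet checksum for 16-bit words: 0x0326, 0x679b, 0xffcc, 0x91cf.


Sum all words (with carry folding):
+ 0x0326 = 0x0326
+ 0x679b = 0x6ac1
+ 0xffcc = 0x6a8e
+ 0x91cf = 0xfc5d
One's complement: ~0xfc5d
Checksum = 0x03a2


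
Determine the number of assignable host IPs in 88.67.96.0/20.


Host bits = 32 - 20 = 12
Total addresses = 2^12 = 4096
Usable = total - 2 (network and broadcast)
Usable hosts: 4094


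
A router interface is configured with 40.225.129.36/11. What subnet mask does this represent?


/11 means 11 network bits, 21 host bits
Binary: 11111111111000000000000000000000
Mask: 255.224.0.0


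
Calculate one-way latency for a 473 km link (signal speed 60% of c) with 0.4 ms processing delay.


Speed = 0.6 * 3e5 km/s = 180000 km/s
Propagation delay = 473 / 180000 = 0.0026 s = 2.6278 ms
Processing delay = 0.4 ms
Total one-way latency = 3.0278 ms


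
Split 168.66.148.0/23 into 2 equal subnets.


New prefix = 23 + 1 = 24
Each subnet has 256 addresses
  168.66.148.0/24
  168.66.149.0/24
Subnets: 168.66.148.0/24, 168.66.149.0/24


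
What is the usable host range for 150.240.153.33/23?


Network: 150.240.152.0
Broadcast: 150.240.153.255
First usable = network + 1
Last usable = broadcast - 1
Range: 150.240.152.1 to 150.240.153.254


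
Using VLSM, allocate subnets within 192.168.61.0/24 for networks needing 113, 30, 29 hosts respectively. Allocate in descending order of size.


113 hosts -> /25 (126 usable): 192.168.61.0/25
30 hosts -> /27 (30 usable): 192.168.61.128/27
29 hosts -> /27 (30 usable): 192.168.61.160/27
Allocation: 192.168.61.0/25 (113 hosts, 126 usable); 192.168.61.128/27 (30 hosts, 30 usable); 192.168.61.160/27 (29 hosts, 30 usable)


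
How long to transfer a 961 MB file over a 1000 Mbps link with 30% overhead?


Effective throughput = 1000 * (1 - 30/100) = 700 Mbps
File size in Mb = 961 * 8 = 7688 Mb
Time = 7688 / 700
Time = 10.9829 seconds


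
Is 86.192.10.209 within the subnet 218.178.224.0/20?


Subnet network: 218.178.224.0
Test IP AND mask: 86.192.0.0
No, 86.192.10.209 is not in 218.178.224.0/20


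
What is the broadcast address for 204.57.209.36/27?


Network: 204.57.209.32/27
Host bits = 5
Set all host bits to 1:
Broadcast: 204.57.209.63


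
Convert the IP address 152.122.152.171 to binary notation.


152 = 10011000
122 = 01111010
152 = 10011000
171 = 10101011
Binary: 10011000.01111010.10011000.10101011


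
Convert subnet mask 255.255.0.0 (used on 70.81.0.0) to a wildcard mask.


Subnet mask: 255.255.0.0
Wildcard = 255.255.255.255 - subnet mask
255 - 255 = 0
255 - 255 = 0
255 - 0 = 255
255 - 0 = 255
Wildcard: 0.0.255.255


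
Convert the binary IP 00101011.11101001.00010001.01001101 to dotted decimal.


00101011 = 43
11101001 = 233
00010001 = 17
01001101 = 77
IP: 43.233.17.77


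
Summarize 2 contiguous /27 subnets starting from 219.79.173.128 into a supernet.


Original prefix: /27
Number of subnets: 2 = 2^1
New prefix = 27 - 1 = 26
Supernet: 219.79.173.128/26


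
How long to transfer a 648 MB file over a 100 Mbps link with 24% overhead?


Effective throughput = 100 * (1 - 24/100) = 76 Mbps
File size in Mb = 648 * 8 = 5184 Mb
Time = 5184 / 76
Time = 68.2105 seconds


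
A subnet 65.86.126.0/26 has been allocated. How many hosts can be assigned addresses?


Host bits = 32 - 26 = 6
Total addresses = 2^6 = 64
Usable = total - 2 (network and broadcast)
Usable hosts: 62


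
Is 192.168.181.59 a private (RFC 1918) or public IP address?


RFC 1918 private ranges:
  10.0.0.0/8 (10.0.0.0 - 10.255.255.255)
  172.16.0.0/12 (172.16.0.0 - 172.31.255.255)
  192.168.0.0/16 (192.168.0.0 - 192.168.255.255)
Private (in 192.168.0.0/16)


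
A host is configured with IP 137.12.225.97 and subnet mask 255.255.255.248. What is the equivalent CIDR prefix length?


Binary: 11111111.11111111.11111111.11111000
Count leading 1s
Prefix: /29


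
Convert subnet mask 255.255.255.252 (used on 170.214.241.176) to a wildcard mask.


Subnet mask: 255.255.255.252
Wildcard = 255.255.255.255 - subnet mask
255 - 255 = 0
255 - 255 = 0
255 - 255 = 0
255 - 252 = 3
Wildcard: 0.0.0.3


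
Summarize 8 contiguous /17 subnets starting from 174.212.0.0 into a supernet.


Original prefix: /17
Number of subnets: 8 = 2^3
New prefix = 17 - 3 = 14
Supernet: 174.212.0.0/14


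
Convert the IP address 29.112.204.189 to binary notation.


29 = 00011101
112 = 01110000
204 = 11001100
189 = 10111101
Binary: 00011101.01110000.11001100.10111101


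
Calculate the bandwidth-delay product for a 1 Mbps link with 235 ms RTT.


BDP = bandwidth * RTT
= 1 Mbps * 235 ms
= 1 * 1e6 * 235 / 1000 bits
= 235000 bits
= 29375 bytes
= 28.6865 KB
BDP = 235000 bits (29375 bytes)


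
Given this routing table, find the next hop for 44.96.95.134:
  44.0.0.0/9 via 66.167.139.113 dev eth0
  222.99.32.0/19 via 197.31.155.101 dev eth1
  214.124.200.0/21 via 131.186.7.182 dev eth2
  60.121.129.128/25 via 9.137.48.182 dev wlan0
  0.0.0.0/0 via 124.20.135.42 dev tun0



Longest prefix match for 44.96.95.134:
  /9 44.0.0.0: MATCH
  /19 222.99.32.0: no
  /21 214.124.200.0: no
  /25 60.121.129.128: no
  /0 0.0.0.0: MATCH
Selected: next-hop 66.167.139.113 via eth0 (matched /9)


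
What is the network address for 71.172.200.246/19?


IP:   01000111.10101100.11001000.11110110
Mask: 11111111.11111111.11100000.00000000
AND operation:
Net:  01000111.10101100.11000000.00000000
Network: 71.172.192.0/19


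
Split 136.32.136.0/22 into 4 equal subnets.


New prefix = 22 + 2 = 24
Each subnet has 256 addresses
  136.32.136.0/24
  136.32.137.0/24
  136.32.138.0/24
  136.32.139.0/24
Subnets: 136.32.136.0/24, 136.32.137.0/24, 136.32.138.0/24, 136.32.139.0/24


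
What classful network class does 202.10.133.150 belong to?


First octet: 202
Binary: 11001010
110xxxxx -> Class C (192-223)
Class C, default mask 255.255.255.0 (/24)


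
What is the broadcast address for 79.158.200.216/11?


Network: 79.128.0.0/11
Host bits = 21
Set all host bits to 1:
Broadcast: 79.159.255.255


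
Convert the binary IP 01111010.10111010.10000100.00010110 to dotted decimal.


01111010 = 122
10111010 = 186
10000100 = 132
00010110 = 22
IP: 122.186.132.22


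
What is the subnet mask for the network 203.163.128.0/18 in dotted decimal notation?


/18 means 18 network bits, 14 host bits
Binary: 11111111111111111100000000000000
Mask: 255.255.192.0


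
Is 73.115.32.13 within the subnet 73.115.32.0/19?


Subnet network: 73.115.32.0
Test IP AND mask: 73.115.32.0
Yes, 73.115.32.13 is in 73.115.32.0/19


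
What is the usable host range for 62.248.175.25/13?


Network: 62.248.0.0
Broadcast: 62.255.255.255
First usable = network + 1
Last usable = broadcast - 1
Range: 62.248.0.1 to 62.255.255.254


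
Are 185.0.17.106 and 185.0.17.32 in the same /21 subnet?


Mask: 255.255.248.0
185.0.17.106 AND mask = 185.0.16.0
185.0.17.32 AND mask = 185.0.16.0
Yes, same subnet (185.0.16.0)


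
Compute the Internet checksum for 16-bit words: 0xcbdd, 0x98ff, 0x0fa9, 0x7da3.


Sum all words (with carry folding):
+ 0xcbdd = 0xcbdd
+ 0x98ff = 0x64dd
+ 0x0fa9 = 0x7486
+ 0x7da3 = 0xf229
One's complement: ~0xf229
Checksum = 0x0dd6


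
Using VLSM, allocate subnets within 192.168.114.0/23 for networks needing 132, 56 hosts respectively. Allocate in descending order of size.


132 hosts -> /24 (254 usable): 192.168.114.0/24
56 hosts -> /26 (62 usable): 192.168.115.0/26
Allocation: 192.168.114.0/24 (132 hosts, 254 usable); 192.168.115.0/26 (56 hosts, 62 usable)


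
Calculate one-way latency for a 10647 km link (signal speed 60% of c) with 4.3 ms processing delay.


Speed = 0.6 * 3e5 km/s = 180000 km/s
Propagation delay = 10647 / 180000 = 0.0592 s = 59.15 ms
Processing delay = 4.3 ms
Total one-way latency = 63.45 ms


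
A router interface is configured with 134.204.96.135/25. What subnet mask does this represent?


/25 means 25 network bits, 7 host bits
Binary: 11111111111111111111111110000000
Mask: 255.255.255.128


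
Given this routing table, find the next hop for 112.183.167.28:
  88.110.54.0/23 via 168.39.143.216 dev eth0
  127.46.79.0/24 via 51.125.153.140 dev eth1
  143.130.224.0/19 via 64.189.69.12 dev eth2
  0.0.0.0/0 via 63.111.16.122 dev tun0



Longest prefix match for 112.183.167.28:
  /23 88.110.54.0: no
  /24 127.46.79.0: no
  /19 143.130.224.0: no
  /0 0.0.0.0: MATCH
Selected: next-hop 63.111.16.122 via tun0 (matched /0)


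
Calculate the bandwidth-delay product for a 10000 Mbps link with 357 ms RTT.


BDP = bandwidth * RTT
= 10000 Mbps * 357 ms
= 10000 * 1e6 * 357 / 1000 bits
= 3570000000 bits
= 446250000 bytes
= 435791.0156 KB
BDP = 3570000000 bits (446250000 bytes)


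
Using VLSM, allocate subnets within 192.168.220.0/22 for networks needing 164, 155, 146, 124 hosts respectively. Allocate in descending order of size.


164 hosts -> /24 (254 usable): 192.168.220.0/24
155 hosts -> /24 (254 usable): 192.168.221.0/24
146 hosts -> /24 (254 usable): 192.168.222.0/24
124 hosts -> /25 (126 usable): 192.168.223.0/25
Allocation: 192.168.220.0/24 (164 hosts, 254 usable); 192.168.221.0/24 (155 hosts, 254 usable); 192.168.222.0/24 (146 hosts, 254 usable); 192.168.223.0/25 (124 hosts, 126 usable)


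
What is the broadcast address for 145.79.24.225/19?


Network: 145.79.0.0/19
Host bits = 13
Set all host bits to 1:
Broadcast: 145.79.31.255


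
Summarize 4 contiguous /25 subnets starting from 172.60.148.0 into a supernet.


Original prefix: /25
Number of subnets: 4 = 2^2
New prefix = 25 - 2 = 23
Supernet: 172.60.148.0/23


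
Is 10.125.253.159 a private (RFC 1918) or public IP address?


RFC 1918 private ranges:
  10.0.0.0/8 (10.0.0.0 - 10.255.255.255)
  172.16.0.0/12 (172.16.0.0 - 172.31.255.255)
  192.168.0.0/16 (192.168.0.0 - 192.168.255.255)
Private (in 10.0.0.0/8)


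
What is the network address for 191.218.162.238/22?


IP:   10111111.11011010.10100010.11101110
Mask: 11111111.11111111.11111100.00000000
AND operation:
Net:  10111111.11011010.10100000.00000000
Network: 191.218.160.0/22


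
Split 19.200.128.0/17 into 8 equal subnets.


New prefix = 17 + 3 = 20
Each subnet has 4096 addresses
  19.200.128.0/20
  19.200.144.0/20
  19.200.160.0/20
  19.200.176.0/20
  19.200.192.0/20
  19.200.208.0/20
  19.200.224.0/20
  19.200.240.0/20
Subnets: 19.200.128.0/20, 19.200.144.0/20, 19.200.160.0/20, 19.200.176.0/20, 19.200.192.0/20, 19.200.208.0/20, 19.200.224.0/20, 19.200.240.0/20


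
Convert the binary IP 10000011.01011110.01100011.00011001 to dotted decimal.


10000011 = 131
01011110 = 94
01100011 = 99
00011001 = 25
IP: 131.94.99.25


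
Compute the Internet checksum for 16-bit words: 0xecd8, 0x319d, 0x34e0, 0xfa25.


Sum all words (with carry folding):
+ 0xecd8 = 0xecd8
+ 0x319d = 0x1e76
+ 0x34e0 = 0x5356
+ 0xfa25 = 0x4d7c
One's complement: ~0x4d7c
Checksum = 0xb283


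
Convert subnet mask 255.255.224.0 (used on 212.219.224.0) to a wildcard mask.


Subnet mask: 255.255.224.0
Wildcard = 255.255.255.255 - subnet mask
255 - 255 = 0
255 - 255 = 0
255 - 224 = 31
255 - 0 = 255
Wildcard: 0.0.31.255


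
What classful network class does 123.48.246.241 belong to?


First octet: 123
Binary: 01111011
0xxxxxxx -> Class A (1-126)
Class A, default mask 255.0.0.0 (/8)


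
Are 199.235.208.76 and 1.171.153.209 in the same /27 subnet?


Mask: 255.255.255.224
199.235.208.76 AND mask = 199.235.208.64
1.171.153.209 AND mask = 1.171.153.192
No, different subnets (199.235.208.64 vs 1.171.153.192)


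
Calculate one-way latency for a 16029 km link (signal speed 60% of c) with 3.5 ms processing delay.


Speed = 0.6 * 3e5 km/s = 180000 km/s
Propagation delay = 16029 / 180000 = 0.0891 s = 89.05 ms
Processing delay = 3.5 ms
Total one-way latency = 92.55 ms


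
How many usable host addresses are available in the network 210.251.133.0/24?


Host bits = 32 - 24 = 8
Total addresses = 2^8 = 256
Usable = total - 2 (network and broadcast)
Usable hosts: 254


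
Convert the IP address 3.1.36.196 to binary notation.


3 = 00000011
1 = 00000001
36 = 00100100
196 = 11000100
Binary: 00000011.00000001.00100100.11000100


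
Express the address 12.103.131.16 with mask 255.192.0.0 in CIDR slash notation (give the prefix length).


Binary: 11111111.11000000.00000000.00000000
Count leading 1s
Prefix: /10


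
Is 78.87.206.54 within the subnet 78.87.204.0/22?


Subnet network: 78.87.204.0
Test IP AND mask: 78.87.204.0
Yes, 78.87.206.54 is in 78.87.204.0/22


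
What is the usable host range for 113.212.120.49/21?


Network: 113.212.120.0
Broadcast: 113.212.127.255
First usable = network + 1
Last usable = broadcast - 1
Range: 113.212.120.1 to 113.212.127.254


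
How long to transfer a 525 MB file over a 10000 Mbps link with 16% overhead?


Effective throughput = 10000 * (1 - 16/100) = 8400 Mbps
File size in Mb = 525 * 8 = 4200 Mb
Time = 4200 / 8400
Time = 0.5 seconds


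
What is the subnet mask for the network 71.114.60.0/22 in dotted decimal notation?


/22 means 22 network bits, 10 host bits
Binary: 11111111111111111111110000000000
Mask: 255.255.252.0


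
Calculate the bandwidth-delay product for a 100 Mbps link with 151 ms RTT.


BDP = bandwidth * RTT
= 100 Mbps * 151 ms
= 100 * 1e6 * 151 / 1000 bits
= 15100000 bits
= 1887500 bytes
= 1843.2617 KB
BDP = 15100000 bits (1887500 bytes)


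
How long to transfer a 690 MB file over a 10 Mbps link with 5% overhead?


Effective throughput = 10 * (1 - 5/100) = 9.5 Mbps
File size in Mb = 690 * 8 = 5520 Mb
Time = 5520 / 9.5
Time = 581.0526 seconds


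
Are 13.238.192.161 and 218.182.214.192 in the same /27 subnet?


Mask: 255.255.255.224
13.238.192.161 AND mask = 13.238.192.160
218.182.214.192 AND mask = 218.182.214.192
No, different subnets (13.238.192.160 vs 218.182.214.192)


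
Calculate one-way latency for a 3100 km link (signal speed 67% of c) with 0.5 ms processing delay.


Speed = 0.67 * 3e5 km/s = 201000 km/s
Propagation delay = 3100 / 201000 = 0.0154 s = 15.4229 ms
Processing delay = 0.5 ms
Total one-way latency = 15.9229 ms


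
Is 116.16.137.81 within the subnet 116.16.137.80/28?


Subnet network: 116.16.137.80
Test IP AND mask: 116.16.137.80
Yes, 116.16.137.81 is in 116.16.137.80/28


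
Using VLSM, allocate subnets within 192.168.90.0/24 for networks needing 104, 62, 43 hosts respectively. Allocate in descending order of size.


104 hosts -> /25 (126 usable): 192.168.90.0/25
62 hosts -> /26 (62 usable): 192.168.90.128/26
43 hosts -> /26 (62 usable): 192.168.90.192/26
Allocation: 192.168.90.0/25 (104 hosts, 126 usable); 192.168.90.128/26 (62 hosts, 62 usable); 192.168.90.192/26 (43 hosts, 62 usable)


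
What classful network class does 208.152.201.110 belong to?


First octet: 208
Binary: 11010000
110xxxxx -> Class C (192-223)
Class C, default mask 255.255.255.0 (/24)


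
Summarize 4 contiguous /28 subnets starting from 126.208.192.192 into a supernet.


Original prefix: /28
Number of subnets: 4 = 2^2
New prefix = 28 - 2 = 26
Supernet: 126.208.192.192/26


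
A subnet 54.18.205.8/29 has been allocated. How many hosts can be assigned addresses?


Host bits = 32 - 29 = 3
Total addresses = 2^3 = 8
Usable = total - 2 (network and broadcast)
Usable hosts: 6


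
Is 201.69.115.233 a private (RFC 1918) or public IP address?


RFC 1918 private ranges:
  10.0.0.0/8 (10.0.0.0 - 10.255.255.255)
  172.16.0.0/12 (172.16.0.0 - 172.31.255.255)
  192.168.0.0/16 (192.168.0.0 - 192.168.255.255)
Public (not in any RFC 1918 range)


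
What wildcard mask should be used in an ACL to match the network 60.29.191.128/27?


Subnet mask: 255.255.255.224
Wildcard = 255.255.255.255 - subnet mask
255 - 255 = 0
255 - 255 = 0
255 - 255 = 0
255 - 224 = 31
Wildcard: 0.0.0.31


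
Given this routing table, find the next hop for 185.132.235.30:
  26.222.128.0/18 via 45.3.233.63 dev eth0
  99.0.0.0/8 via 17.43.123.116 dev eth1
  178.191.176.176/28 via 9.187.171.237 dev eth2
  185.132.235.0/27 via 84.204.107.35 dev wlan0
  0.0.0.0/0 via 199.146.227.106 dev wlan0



Longest prefix match for 185.132.235.30:
  /18 26.222.128.0: no
  /8 99.0.0.0: no
  /28 178.191.176.176: no
  /27 185.132.235.0: MATCH
  /0 0.0.0.0: MATCH
Selected: next-hop 84.204.107.35 via wlan0 (matched /27)


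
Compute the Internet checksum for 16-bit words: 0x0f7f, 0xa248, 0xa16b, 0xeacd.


Sum all words (with carry folding):
+ 0x0f7f = 0x0f7f
+ 0xa248 = 0xb1c7
+ 0xa16b = 0x5333
+ 0xeacd = 0x3e01
One's complement: ~0x3e01
Checksum = 0xc1fe


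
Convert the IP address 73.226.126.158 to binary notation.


73 = 01001001
226 = 11100010
126 = 01111110
158 = 10011110
Binary: 01001001.11100010.01111110.10011110


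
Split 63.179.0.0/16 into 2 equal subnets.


New prefix = 16 + 1 = 17
Each subnet has 32768 addresses
  63.179.0.0/17
  63.179.128.0/17
Subnets: 63.179.0.0/17, 63.179.128.0/17


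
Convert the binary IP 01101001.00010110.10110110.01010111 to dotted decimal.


01101001 = 105
00010110 = 22
10110110 = 182
01010111 = 87
IP: 105.22.182.87


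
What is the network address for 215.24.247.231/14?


IP:   11010111.00011000.11110111.11100111
Mask: 11111111.11111100.00000000.00000000
AND operation:
Net:  11010111.00011000.00000000.00000000
Network: 215.24.0.0/14


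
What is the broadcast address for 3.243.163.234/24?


Network: 3.243.163.0/24
Host bits = 8
Set all host bits to 1:
Broadcast: 3.243.163.255


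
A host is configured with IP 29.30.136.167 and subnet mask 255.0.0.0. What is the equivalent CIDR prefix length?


Binary: 11111111.00000000.00000000.00000000
Count leading 1s
Prefix: /8


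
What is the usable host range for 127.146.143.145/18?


Network: 127.146.128.0
Broadcast: 127.146.191.255
First usable = network + 1
Last usable = broadcast - 1
Range: 127.146.128.1 to 127.146.191.254


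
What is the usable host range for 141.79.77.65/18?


Network: 141.79.64.0
Broadcast: 141.79.127.255
First usable = network + 1
Last usable = broadcast - 1
Range: 141.79.64.1 to 141.79.127.254


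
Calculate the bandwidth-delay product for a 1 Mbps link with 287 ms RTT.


BDP = bandwidth * RTT
= 1 Mbps * 287 ms
= 1 * 1e6 * 287 / 1000 bits
= 287000 bits
= 35875 bytes
= 35.0342 KB
BDP = 287000 bits (35875 bytes)


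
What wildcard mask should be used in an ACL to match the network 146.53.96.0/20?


Subnet mask: 255.255.240.0
Wildcard = 255.255.255.255 - subnet mask
255 - 255 = 0
255 - 255 = 0
255 - 240 = 15
255 - 0 = 255
Wildcard: 0.0.15.255
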